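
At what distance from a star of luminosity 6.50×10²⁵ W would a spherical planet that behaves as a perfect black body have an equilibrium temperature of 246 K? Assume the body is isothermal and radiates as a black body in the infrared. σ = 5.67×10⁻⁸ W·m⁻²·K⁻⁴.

d ≈ 7.89×10¹⁰ m

For an isothermal black-emitting sphere, (1−a)S·πr² = σ·4πr²·T⁴ ⇒ S = 4σT⁴/(1−a).
S = 4·5.67×10⁻⁸·(246)⁴/1.00 = 830.6 W/m².
Flux falls as S = L/(4πd²), so d = √(L/(4πS)) = √(6.50×10²⁵/(4π·830.6)).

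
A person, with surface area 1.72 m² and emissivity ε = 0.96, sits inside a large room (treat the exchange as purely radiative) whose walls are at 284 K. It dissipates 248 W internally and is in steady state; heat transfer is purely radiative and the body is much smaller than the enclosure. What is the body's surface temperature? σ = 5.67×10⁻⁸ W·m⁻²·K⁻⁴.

For a small grey body in a large enclosure, net radiated power = εσA(T⁴ − T_w⁴).
Steady state: P = εσA(T⁴ − T_w⁴) with A = 1.72 m².
T⁴ = P/(εσA) + T_w⁴ = 248/(0.96·5.67×10⁻⁸·1.720) + (284)⁴
    = 2.649×10⁹ + 6.505×10⁹ = 9.154×10⁹ K⁴.

T ≈ 309 K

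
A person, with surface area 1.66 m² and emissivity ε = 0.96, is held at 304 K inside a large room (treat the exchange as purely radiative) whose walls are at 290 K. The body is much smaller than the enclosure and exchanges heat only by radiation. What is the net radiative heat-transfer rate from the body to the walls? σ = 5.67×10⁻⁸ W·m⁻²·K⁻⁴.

For a small grey body in a large enclosure: P_net = εσA(T_body⁴ − T_wall⁴).
A = 1.66 m²; T_body⁴ − T_wall⁴ = 8.541×10⁹ − 7.073×10⁹ = 1.468×10⁹ K⁴.
|P_net| = 0.96·5.67×10⁻⁸·1.660·1.468×10⁹.

P_net ≈ 133 W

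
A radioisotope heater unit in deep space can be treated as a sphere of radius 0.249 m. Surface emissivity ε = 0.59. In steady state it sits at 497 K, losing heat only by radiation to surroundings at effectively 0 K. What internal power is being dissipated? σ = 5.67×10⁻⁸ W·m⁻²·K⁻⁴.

P ≈ 1590 W

Steady state: P = εσA T⁴.
A = 4πr² = 0.7791 m²; T⁴ = (497)⁴ = 6.101×10¹⁰ K⁴.
P = 0.59 × 5.67×10⁻⁸ × 0.7791 × 6.101×10¹⁰.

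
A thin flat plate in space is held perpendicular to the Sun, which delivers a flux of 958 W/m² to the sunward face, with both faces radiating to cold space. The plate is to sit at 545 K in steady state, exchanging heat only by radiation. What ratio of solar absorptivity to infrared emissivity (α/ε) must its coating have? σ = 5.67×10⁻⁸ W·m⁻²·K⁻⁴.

Balance: αS·A = εσ·2A·T⁴ ⇒ α/ε = 2σT⁴/S.
α/ε = 2·5.67×10⁻⁸·(545)⁴/958 = 2·5.67×10⁻⁸·8.822×10¹⁰/958.

α/ε ≈ 10.4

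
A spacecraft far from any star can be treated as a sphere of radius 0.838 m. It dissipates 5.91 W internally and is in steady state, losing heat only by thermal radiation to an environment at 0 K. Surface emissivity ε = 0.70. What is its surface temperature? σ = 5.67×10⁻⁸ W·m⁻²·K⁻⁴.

T ≈ 64.1 K

Steady state: internal power = radiated power, P = εσA T⁴.
Radiating area A = 4πr² = 8.825 m².
T⁴ = P/(εσA) = 5.91/(0.70·5.67×10⁻⁸·8.825) = 1.687×10⁷ K⁴.
T = (1.687×10⁷)^(1/4).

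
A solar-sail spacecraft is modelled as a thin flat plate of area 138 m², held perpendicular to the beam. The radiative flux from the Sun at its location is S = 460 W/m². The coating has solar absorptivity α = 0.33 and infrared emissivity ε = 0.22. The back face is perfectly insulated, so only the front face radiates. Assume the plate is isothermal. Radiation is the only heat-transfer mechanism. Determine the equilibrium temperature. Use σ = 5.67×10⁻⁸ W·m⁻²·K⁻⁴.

T ≈ 332 K

At equilibrium, absorbed power = emitted power.
Absorbing cross-section = A = 138.0 m²; emitting surface = A = 138.0 m² (ratio 1).
αS·A_cross = εσ·A_surf·T⁴  ⇒  T⁴ = αS/(ε·1σ).
T⁴ = 0.330·460/(0.22·1·5.67×10⁻⁸) = 1.217×10¹⁰ K⁴.
T = (1.217×10¹⁰)^(1/4).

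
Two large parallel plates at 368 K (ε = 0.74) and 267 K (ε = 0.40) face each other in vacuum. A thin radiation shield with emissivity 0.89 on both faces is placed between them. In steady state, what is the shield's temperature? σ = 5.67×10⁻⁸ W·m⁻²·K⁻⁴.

T_s ≈ 341 K

In steady state the net flux on the hot side equals that on the cold side.
σ(T₁⁴−T_s⁴)/D₁ = σ(T_s⁴−T₂⁴)/D₂, with D₁ = 1/ε₁+1/ε_s−1 = 1.475, D₂ = 1/ε_s+1/ε₂−1 = 2.624.
Solve for T_s⁴: T_s⁴ = (D₂·T₁⁴ + D₁·T₂⁴)/(D₁+D₂) = 1.357×10¹⁰ K⁴.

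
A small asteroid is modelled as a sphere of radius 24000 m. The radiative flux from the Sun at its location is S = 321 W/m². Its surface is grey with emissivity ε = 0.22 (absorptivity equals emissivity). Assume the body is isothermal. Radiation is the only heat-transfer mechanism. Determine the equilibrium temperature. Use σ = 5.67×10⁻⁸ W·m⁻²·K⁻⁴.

At equilibrium, absorbed power = emitted power.
Absorbing cross-section = πr² = 1.810×10⁹ m²; emitting surface = 4πr² = 7.238×10⁹ m² (ratio 4).
εS·A_cross = εσ·A_surf·T⁴  ⇒  T⁴ = S/(4σ)   (ε cancels).
T⁴ = 321/(4·5.67×10⁻⁸) = 1.415×10⁹ K⁴.
T = (1.415×10⁹)^(1/4).

T ≈ 194 K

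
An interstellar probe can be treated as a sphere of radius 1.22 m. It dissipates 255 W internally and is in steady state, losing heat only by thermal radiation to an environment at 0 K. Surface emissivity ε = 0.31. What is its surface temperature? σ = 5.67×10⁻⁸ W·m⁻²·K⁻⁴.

T ≈ 167 K

Steady state: internal power = radiated power, P = εσA T⁴.
Radiating area A = 4πr² = 18.70 m².
T⁴ = P/(εσA) = 255/(0.31·5.67×10⁻⁸·18.70) = 7.757×10⁸ K⁴.
T = (7.757×10⁸)^(1/4).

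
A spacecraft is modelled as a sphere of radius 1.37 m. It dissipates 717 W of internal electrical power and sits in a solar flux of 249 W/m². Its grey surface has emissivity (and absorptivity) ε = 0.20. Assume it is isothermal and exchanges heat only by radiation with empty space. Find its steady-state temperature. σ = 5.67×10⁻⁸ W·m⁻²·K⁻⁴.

At steady state, absorbed solar power + internal power = radiated power.
Absorbed: α·S·A_cross = 0.20·249·5.896 = 293.6 W (cross-section πr²).
Total input = 293.6 + 717 = 1011 W.
Radiated: εσ·A_surf·T⁴ with A_surf = 4πr² = 23.59 m².
T⁴ = 1011/(0.20·5.67×10⁻⁸·23.59) = 3.779×10⁹ K⁴.

T ≈ 248 K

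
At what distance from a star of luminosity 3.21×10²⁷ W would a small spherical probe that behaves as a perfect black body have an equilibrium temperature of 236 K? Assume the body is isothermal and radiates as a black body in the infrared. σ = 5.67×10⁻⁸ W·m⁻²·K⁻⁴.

d ≈ 6.03×10¹¹ m

For an isothermal black-emitting sphere, (1−a)S·πr² = σ·4πr²·T⁴ ⇒ S = 4σT⁴/(1−a).
S = 4·5.67×10⁻⁸·(236)⁴/1.00 = 703.5 W/m².
Flux falls as S = L/(4πd²), so d = √(L/(4πS)) = √(3.21×10²⁷/(4π·703.5)).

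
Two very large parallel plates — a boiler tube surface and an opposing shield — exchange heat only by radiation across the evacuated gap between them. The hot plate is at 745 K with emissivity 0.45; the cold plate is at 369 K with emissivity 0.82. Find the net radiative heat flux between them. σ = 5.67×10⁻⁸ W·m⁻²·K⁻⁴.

q ≈ 6720 W/m²

For two infinite grey parallel plates, q = σ(T₁⁴ − T₂⁴)/(1/ε₁ + 1/ε₂ − 1).
T₁⁴ − T₂⁴ = 3.081×10¹¹ − 1.854×10¹⁰ = 2.895×10¹¹ K⁴.
1/ε₁ + 1/ε₂ − 1 = 2.222 + 1.220 − 1 = 2.442.
q = 5.67×10⁻⁸ × 2.895×10¹¹ / 2.442.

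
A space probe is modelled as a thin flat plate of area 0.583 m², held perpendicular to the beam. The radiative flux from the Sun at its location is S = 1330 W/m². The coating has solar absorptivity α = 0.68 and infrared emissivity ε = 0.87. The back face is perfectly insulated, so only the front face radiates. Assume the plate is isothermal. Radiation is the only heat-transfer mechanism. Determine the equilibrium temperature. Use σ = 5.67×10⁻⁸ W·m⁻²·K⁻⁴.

T ≈ 368 K

At equilibrium, absorbed power = emitted power.
Absorbing cross-section = A = 0.5830 m²; emitting surface = A = 0.5830 m² (ratio 1).
αS·A_cross = εσ·A_surf·T⁴  ⇒  T⁴ = αS/(ε·1σ).
T⁴ = 0.680·1330/(0.87·1·5.67×10⁻⁸) = 1.833×10¹⁰ K⁴.
T = (1.833×10¹⁰)^(1/4).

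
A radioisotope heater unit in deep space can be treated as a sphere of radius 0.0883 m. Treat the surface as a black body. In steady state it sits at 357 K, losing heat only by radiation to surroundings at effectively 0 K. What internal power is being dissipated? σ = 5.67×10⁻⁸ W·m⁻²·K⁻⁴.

Steady state: P = εσA T⁴.
A = 4πr² = 0.09798 m²; T⁴ = (357)⁴ = 1.624×10¹⁰ K⁴.
P = 1.0 × 5.67×10⁻⁸ × 0.09798 × 1.624×10¹⁰.

P ≈ 90.2 W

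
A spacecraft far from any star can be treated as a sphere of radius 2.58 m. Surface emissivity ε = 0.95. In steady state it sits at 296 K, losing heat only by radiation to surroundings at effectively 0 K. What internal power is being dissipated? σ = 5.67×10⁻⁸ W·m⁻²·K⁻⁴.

P ≈ 34600 W

Steady state: P = εσA T⁴.
A = 4πr² = 83.65 m²; T⁴ = (296)⁴ = 7.677×10⁹ K⁴.
P = 0.95 × 5.67×10⁻⁸ × 83.65 × 7.677×10⁹.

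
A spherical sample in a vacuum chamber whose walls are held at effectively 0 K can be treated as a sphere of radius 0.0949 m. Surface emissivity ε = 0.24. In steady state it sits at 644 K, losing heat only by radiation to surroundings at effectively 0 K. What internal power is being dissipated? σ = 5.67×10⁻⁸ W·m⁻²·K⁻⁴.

Steady state: P = εσA T⁴.
A = 4πr² = 0.1132 m²; T⁴ = (644)⁴ = 1.720×10¹¹ K⁴.
P = 0.24 × 5.67×10⁻⁸ × 0.1132 × 1.720×10¹¹.

P ≈ 265 W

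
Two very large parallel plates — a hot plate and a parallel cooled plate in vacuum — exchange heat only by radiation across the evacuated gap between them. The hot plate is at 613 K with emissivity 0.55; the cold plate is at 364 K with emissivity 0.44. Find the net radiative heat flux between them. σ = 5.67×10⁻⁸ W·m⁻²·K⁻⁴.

For two infinite grey parallel plates, q = σ(T₁⁴ − T₂⁴)/(1/ε₁ + 1/ε₂ − 1).
T₁⁴ − T₂⁴ = 1.412×10¹¹ − 1.756×10¹⁰ = 1.236×10¹¹ K⁴.
1/ε₁ + 1/ε₂ − 1 = 1.818 + 2.273 − 1 = 3.091.
q = 5.67×10⁻⁸ × 1.236×10¹¹ / 3.091.

q ≈ 2270 W/m²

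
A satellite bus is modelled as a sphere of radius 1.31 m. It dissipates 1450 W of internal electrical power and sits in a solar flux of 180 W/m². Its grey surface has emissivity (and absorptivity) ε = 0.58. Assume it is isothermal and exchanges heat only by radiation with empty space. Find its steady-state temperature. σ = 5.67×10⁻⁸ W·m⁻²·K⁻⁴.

T ≈ 231 K

At steady state, absorbed solar power + internal power = radiated power.
Absorbed: α·S·A_cross = 0.58·180·5.391 = 562.9 W (cross-section πr²).
Total input = 562.9 + 1450 = 2013 W.
Radiated: εσ·A_surf·T⁴ with A_surf = 4πr² = 21.57 m².
T⁴ = 2013/(0.58·5.67×10⁻⁸·21.57) = 2.838×10⁹ K⁴.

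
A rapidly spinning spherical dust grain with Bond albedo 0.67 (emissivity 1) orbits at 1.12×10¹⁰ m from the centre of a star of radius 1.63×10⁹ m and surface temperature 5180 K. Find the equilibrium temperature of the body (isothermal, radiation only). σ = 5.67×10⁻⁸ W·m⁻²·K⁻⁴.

The star's surface emits σT_*⁴; at distance d the flux is S = σT_*⁴(R_*/d)².
S = 5.67×10⁻⁸·(5180)⁴·(1.63×10⁹/1.12×10¹⁰)² = 8.647×10⁵ W/m².
For an isothermal sphere T⁴ = (1−a)S/(4σ) = 1.258×10¹² K⁴.

T ≈ 1060 K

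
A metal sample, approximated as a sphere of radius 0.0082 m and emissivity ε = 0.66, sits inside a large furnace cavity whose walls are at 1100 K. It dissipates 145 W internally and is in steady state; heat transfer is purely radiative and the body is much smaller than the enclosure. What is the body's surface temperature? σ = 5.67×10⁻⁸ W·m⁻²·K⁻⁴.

T ≈ 1570 K

For a small grey body in a large enclosure, net radiated power = εσA(T⁴ − T_w⁴).
Steady state: P = εσA(T⁴ − T_w⁴) with A = 4πr² = 8.450×10⁻⁴ m².
T⁴ = P/(εσA) + T_w⁴ = 145/(0.66·5.67×10⁻⁸·8.450×10⁻⁴) + (1100)⁴
    = 4.586×10¹² + 1.464×10¹² = 6.050×10¹² K⁴.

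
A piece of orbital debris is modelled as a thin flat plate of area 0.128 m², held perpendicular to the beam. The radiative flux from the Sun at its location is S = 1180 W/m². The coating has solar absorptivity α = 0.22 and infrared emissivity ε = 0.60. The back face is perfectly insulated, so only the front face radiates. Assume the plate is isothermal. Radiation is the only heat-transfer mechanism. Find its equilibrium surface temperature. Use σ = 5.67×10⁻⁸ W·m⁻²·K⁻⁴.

T ≈ 296 K

At equilibrium, absorbed power = emitted power.
Absorbing cross-section = A = 0.1280 m²; emitting surface = A = 0.1280 m² (ratio 1).
αS·A_cross = εσ·A_surf·T⁴  ⇒  T⁴ = αS/(ε·1σ).
T⁴ = 0.220·1180/(0.60·1·5.67×10⁻⁸) = 7.631×10⁹ K⁴.
T = (7.631×10⁹)^(1/4).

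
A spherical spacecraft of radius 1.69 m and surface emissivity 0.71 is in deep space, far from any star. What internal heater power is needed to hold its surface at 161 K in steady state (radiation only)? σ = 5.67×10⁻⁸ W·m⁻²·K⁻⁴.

P = εσ·4πr²·T⁴.
4πr² = 35.89 m²; T⁴ = 6.719×10⁸ K⁴.
P = 0.71·5.67×10⁻⁸·35.89·6.719×10⁸.

P ≈ 971 W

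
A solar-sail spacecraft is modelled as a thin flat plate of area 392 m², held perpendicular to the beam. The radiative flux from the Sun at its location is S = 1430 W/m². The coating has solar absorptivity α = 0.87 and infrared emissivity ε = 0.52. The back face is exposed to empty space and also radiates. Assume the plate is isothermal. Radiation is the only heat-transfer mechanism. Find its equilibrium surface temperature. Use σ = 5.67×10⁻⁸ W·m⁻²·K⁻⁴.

At equilibrium, absorbed power = emitted power.
Absorbing cross-section = A = 392.0 m²; emitting surface = 2A = 784.0 m² (ratio 2).
αS·A_cross = εσ·A_surf·T⁴  ⇒  T⁴ = αS/(ε·2σ).
T⁴ = 0.870·1430/(0.52·2·5.67×10⁻⁸) = 2.110×10¹⁰ K⁴.
T = (2.110×10¹⁰)^(1/4).

T ≈ 381 K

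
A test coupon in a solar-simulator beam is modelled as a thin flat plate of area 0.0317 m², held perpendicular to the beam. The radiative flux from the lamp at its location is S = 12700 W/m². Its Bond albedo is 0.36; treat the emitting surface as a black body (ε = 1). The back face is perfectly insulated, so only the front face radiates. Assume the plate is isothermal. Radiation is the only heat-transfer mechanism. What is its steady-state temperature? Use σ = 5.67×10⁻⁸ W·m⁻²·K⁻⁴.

At equilibrium, absorbed power = emitted power.
Absorbing cross-section = A = 0.03170 m²; emitting surface = A = 0.03170 m² (ratio 1).
(1−a)S·A_cross = εσ·A_surf·T⁴  ⇒  T⁴ = (1−a)S/(1σ).
T⁴ = 0.640·12700/(1·5.67×10⁻⁸) = 1.434×10¹¹ K⁴.
T = (1.434×10¹¹)^(1/4).

T ≈ 615 K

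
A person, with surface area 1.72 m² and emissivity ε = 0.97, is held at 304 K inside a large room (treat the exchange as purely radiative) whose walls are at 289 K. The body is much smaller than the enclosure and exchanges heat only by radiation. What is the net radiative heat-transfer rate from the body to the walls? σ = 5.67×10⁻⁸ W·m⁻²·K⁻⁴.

For a small grey body in a large enclosure: P_net = εσA(T_body⁴ − T_wall⁴).
A = 1.72 m²; T_body⁴ − T_wall⁴ = 8.541×10⁹ − 6.976×10⁹ = 1.565×10⁹ K⁴.
|P_net| = 0.97·5.67×10⁻⁸·1.720·1.565×10⁹.

P_net ≈ 148 W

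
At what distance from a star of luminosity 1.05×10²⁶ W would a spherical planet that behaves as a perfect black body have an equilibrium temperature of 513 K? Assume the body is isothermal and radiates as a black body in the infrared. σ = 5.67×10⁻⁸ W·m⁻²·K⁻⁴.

For an isothermal black-emitting sphere, (1−a)S·πr² = σ·4πr²·T⁴ ⇒ S = 4σT⁴/(1−a).
S = 4·5.67×10⁻⁸·(513)⁴/1.00 = 15710 W/m².
Flux falls as S = L/(4πd²), so d = √(L/(4πS)) = √(1.05×10²⁶/(4π·15710)).

d ≈ 2.31×10¹⁰ m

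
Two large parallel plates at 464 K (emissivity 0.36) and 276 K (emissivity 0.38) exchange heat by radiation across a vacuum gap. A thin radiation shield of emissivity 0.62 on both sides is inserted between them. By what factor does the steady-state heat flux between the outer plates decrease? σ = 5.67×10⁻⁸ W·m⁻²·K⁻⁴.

factor ≈ 1.50

Without shield: q₀ = σΔ(T⁴)/(1/ε₁+1/ε₂−1) with denominator 4.409.
With shield the two gaps are in series; the resistances add: (1/ε₁+1/ε_s−1)+(1/ε_s+1/ε₂−1) = 3.391+3.244 = 6.635.
Heat-flux ratio q₀/q = 6.635/4.409.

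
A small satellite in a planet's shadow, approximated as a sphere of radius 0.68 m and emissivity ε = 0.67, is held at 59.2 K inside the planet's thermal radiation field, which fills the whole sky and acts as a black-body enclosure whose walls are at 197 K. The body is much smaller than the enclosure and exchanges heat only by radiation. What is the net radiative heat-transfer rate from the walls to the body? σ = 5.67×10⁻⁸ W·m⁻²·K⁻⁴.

For a small grey body in a large enclosure: P_net = εσA(T_body⁴ − T_wall⁴).
A = 4πr² = 5.811 m²; T_body⁴ − T_wall⁴ = 1.228×10⁷ − 1.506×10⁹ = -1.494×10⁹ K⁴.
|P_net| = 0.67·5.67×10⁻⁸·5.811·1.494×10⁹.

P_net ≈ 330 W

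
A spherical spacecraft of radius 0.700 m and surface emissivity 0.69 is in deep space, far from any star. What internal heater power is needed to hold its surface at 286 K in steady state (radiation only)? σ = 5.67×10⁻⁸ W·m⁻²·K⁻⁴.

P = εσ·4πr²·T⁴.
4πr² = 6.158 m²; T⁴ = 6.691×10⁹ K⁴.
P = 0.69·5.67×10⁻⁸·6.158·6.691×10⁹.

P ≈ 1610 W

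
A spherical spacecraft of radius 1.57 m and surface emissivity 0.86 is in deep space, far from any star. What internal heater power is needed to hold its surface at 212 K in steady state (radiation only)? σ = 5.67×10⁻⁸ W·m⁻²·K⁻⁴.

P = εσ·4πr²·T⁴.
4πr² = 30.97 m²; T⁴ = 2.020×10⁹ K⁴.
P = 0.86·5.67×10⁻⁸·30.97·2.020×10⁹.

P ≈ 3050 W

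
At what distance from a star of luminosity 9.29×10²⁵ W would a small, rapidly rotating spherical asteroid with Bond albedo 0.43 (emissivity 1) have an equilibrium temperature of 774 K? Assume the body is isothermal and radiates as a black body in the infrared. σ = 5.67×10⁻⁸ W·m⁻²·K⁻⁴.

For an isothermal black-emitting sphere, (1−a)S·πr² = σ·4πr²·T⁴ ⇒ S = 4σT⁴/(1−a).
S = 4·5.67×10⁻⁸·(774)⁴/0.570 = 1.428×10⁵ W/m².
Flux falls as S = L/(4πd²), so d = √(L/(4πS)) = √(9.29×10²⁵/(4π·1.428×10⁵)).

d ≈ 7.20×10⁹ m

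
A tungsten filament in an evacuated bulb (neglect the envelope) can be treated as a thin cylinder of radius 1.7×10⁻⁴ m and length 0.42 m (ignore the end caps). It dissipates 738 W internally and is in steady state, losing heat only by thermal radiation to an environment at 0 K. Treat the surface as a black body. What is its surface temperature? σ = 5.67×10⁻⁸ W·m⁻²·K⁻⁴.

Steady state: internal power = radiated power, P = εσA T⁴.
Radiating area A = 2πrL = 4.486×10⁻⁴ m².
T⁴ = P/(εσA) = 738/(1.0·5.67×10⁻⁸·4.486×10⁻⁴) = 2.901×10¹³ K⁴.
T = (2.901×10¹³)^(1/4).

T ≈ 2320 K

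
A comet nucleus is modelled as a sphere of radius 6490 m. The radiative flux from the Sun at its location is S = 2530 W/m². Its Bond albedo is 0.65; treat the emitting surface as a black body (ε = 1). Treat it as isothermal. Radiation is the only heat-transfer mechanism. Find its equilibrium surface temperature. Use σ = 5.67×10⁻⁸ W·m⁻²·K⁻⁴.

T ≈ 250 K

At equilibrium, absorbed power = emitted power.
Absorbing cross-section = πr² = 1.323×10⁸ m²; emitting surface = 4πr² = 5.293×10⁸ m² (ratio 4).
(1−a)S·A_cross = εσ·A_surf·T⁴  ⇒  T⁴ = (1−a)S/(4σ).
T⁴ = 0.350·2530/(4·5.67×10⁻⁸) = 3.904×10⁹ K⁴.
T = (3.904×10⁹)^(1/4).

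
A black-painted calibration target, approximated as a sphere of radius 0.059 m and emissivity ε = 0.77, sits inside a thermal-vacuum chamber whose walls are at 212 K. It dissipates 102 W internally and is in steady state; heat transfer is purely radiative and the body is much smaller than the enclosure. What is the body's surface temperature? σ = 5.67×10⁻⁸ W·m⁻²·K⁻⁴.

T ≈ 485 K

For a small grey body in a large enclosure, net radiated power = εσA(T⁴ − T_w⁴).
Steady state: P = εσA(T⁴ − T_w⁴) with A = 4πr² = 0.04374 m².
T⁴ = P/(εσA) + T_w⁴ = 102/(0.77·5.67×10⁻⁸·0.04374) + (212)⁴
    = 5.341×10¹⁰ + 2.020×10⁹ = 5.543×10¹⁰ K⁴.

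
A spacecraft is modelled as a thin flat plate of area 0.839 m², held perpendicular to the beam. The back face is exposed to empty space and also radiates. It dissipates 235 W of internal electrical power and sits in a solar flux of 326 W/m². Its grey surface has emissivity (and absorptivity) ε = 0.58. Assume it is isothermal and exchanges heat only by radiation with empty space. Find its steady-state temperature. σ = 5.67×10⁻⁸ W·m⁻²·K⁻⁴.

At steady state, absorbed solar power + internal power = radiated power.
Absorbed: α·S·A_cross = 0.58·326·0.8390 = 158.6 W (cross-section A).
Total input = 158.6 + 235 = 393.6 W.
Radiated: εσ·A_surf·T⁴ with A_surf = 2A = 1.678 m².
T⁴ = 393.6/(0.58·5.67×10⁻⁸·1.678) = 7.133×10⁹ K⁴.

T ≈ 291 K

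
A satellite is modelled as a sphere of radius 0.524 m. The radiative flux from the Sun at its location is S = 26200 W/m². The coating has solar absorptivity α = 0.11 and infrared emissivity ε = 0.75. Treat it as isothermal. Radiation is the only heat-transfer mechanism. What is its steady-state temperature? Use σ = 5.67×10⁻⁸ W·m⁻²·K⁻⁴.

At equilibrium, absorbed power = emitted power.
Absorbing cross-section = πr² = 0.8626 m²; emitting surface = 4πr² = 3.450 m² (ratio 4).
αS·A_cross = εσ·A_surf·T⁴  ⇒  T⁴ = αS/(ε·4σ).
T⁴ = 0.110·26200/(0.75·4·5.67×10⁻⁸) = 1.694×10¹⁰ K⁴.
T = (1.694×10¹⁰)^(1/4).

T ≈ 361 K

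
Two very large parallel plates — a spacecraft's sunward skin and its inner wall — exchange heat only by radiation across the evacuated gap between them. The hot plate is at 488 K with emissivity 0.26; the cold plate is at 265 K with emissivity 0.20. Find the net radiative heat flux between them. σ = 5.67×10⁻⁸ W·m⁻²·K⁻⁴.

For two infinite grey parallel plates, q = σ(T₁⁴ − T₂⁴)/(1/ε₁ + 1/ε₂ − 1).
T₁⁴ − T₂⁴ = 5.671×10¹⁰ − 4.932×10⁹ = 5.178×10¹⁰ K⁴.
1/ε₁ + 1/ε₂ − 1 = 3.846 + 5.000 − 1 = 7.846.
q = 5.67×10⁻⁸ × 5.178×10¹⁰ / 7.846.

q ≈ 374 W/m²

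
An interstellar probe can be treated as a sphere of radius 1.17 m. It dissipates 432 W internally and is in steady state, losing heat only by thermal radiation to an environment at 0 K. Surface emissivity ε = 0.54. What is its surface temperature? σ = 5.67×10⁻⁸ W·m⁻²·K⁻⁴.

T ≈ 169 K

Steady state: internal power = radiated power, P = εσA T⁴.
Radiating area A = 4πr² = 17.20 m².
T⁴ = P/(εσA) = 432/(0.54·5.67×10⁻⁸·17.20) = 8.202×10⁸ K⁴.
T = (8.202×10⁸)^(1/4).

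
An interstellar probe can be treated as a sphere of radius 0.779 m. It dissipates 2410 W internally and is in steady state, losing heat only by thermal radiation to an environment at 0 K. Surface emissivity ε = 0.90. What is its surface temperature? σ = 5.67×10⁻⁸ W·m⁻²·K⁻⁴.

T ≈ 281 K

Steady state: internal power = radiated power, P = εσA T⁴.
Radiating area A = 4πr² = 7.626 m².
T⁴ = P/(εσA) = 2410/(0.90·5.67×10⁻⁸·7.626) = 6.193×10⁹ K⁴.
T = (6.193×10⁹)^(1/4).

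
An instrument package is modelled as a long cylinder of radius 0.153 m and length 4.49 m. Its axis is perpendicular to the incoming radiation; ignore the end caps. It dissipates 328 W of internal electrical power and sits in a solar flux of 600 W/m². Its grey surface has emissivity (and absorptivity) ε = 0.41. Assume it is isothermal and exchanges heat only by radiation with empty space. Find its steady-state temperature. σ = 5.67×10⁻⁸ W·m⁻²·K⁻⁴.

T ≈ 285 K

At steady state, absorbed solar power + internal power = radiated power.
Absorbed: α·S·A_cross = 0.41·600·1.374 = 338.0 W (cross-section 2rL).
Total input = 338.0 + 328 = 666.0 W.
Radiated: εσ·A_surf·T⁴ with A_surf = 2πrL = 4.316 m².
T⁴ = 666.0/(0.41·5.67×10⁻⁸·4.316) = 6.637×10⁹ K⁴.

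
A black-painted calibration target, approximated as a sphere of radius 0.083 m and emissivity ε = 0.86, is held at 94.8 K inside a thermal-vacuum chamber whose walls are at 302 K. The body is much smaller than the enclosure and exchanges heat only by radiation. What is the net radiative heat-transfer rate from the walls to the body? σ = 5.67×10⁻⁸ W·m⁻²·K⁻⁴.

P_net ≈ 34.8 W

For a small grey body in a large enclosure: P_net = εσA(T_body⁴ − T_wall⁴).
A = 4πr² = 0.08657 m²; T_body⁴ − T_wall⁴ = 8.077×10⁷ − 8.318×10⁹ = -8.237×10⁹ K⁴.
|P_net| = 0.86·5.67×10⁻⁸·0.08657·8.237×10⁹.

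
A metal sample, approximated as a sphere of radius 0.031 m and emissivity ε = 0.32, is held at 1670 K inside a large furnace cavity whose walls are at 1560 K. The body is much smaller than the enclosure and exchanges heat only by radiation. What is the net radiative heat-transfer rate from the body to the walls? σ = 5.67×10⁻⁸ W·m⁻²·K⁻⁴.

For a small grey body in a large enclosure: P_net = εσA(T_body⁴ − T_wall⁴).
A = 4πr² = 0.01208 m²; T_body⁴ − T_wall⁴ = 7.778×10¹² − 5.922×10¹² = 1.856×10¹² K⁴.
|P_net| = 0.32·5.67×10⁻⁸·0.01208·1.856×10¹².

P_net ≈ 407 W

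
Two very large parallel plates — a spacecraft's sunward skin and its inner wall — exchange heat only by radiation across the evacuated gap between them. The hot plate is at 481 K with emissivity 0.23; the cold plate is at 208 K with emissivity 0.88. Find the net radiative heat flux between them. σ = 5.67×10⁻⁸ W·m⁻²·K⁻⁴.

q ≈ 653 W/m²

For two infinite grey parallel plates, q = σ(T₁⁴ − T₂⁴)/(1/ε₁ + 1/ε₂ − 1).
T₁⁴ − T₂⁴ = 5.353×10¹⁰ − 1.872×10⁹ = 5.166×10¹⁰ K⁴.
1/ε₁ + 1/ε₂ − 1 = 4.348 + 1.136 − 1 = 4.484.
q = 5.67×10⁻⁸ × 5.166×10¹⁰ / 4.484.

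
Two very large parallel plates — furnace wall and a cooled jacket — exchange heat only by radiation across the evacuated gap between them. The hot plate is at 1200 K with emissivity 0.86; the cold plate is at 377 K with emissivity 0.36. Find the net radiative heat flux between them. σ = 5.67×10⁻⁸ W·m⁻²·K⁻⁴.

For two infinite grey parallel plates, q = σ(T₁⁴ − T₂⁴)/(1/ε₁ + 1/ε₂ − 1).
T₁⁴ − T₂⁴ = 2.074×10¹² − 2.020×10¹⁰ = 2.053×10¹² K⁴.
1/ε₁ + 1/ε₂ − 1 = 1.163 + 2.778 − 1 = 2.941.
q = 5.67×10⁻⁸ × 2.053×10¹² / 2.941.

q ≈ 39600 W/m²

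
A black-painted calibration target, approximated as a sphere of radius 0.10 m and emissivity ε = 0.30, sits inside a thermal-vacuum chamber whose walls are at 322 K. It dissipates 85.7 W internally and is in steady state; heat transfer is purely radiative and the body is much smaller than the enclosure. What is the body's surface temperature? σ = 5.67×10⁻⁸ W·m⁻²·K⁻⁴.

T ≈ 475 K

For a small grey body in a large enclosure, net radiated power = εσA(T⁴ − T_w⁴).
Steady state: P = εσA(T⁴ − T_w⁴) with A = 4πr² = 0.1257 m².
T⁴ = P/(εσA) + T_w⁴ = 85.7/(0.30·5.67×10⁻⁸·0.1257) + (322)⁴
    = 4.009×10¹⁰ + 1.075×10¹⁰ = 5.084×10¹⁰ K⁴.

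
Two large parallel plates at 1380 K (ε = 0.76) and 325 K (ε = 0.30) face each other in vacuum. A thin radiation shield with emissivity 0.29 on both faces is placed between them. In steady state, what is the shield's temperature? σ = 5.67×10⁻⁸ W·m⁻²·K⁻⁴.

T_s ≈ 1220 K

In steady state the net flux on the hot side equals that on the cold side.
σ(T₁⁴−T_s⁴)/D₁ = σ(T_s⁴−T₂⁴)/D₂, with D₁ = 1/ε₁+1/ε_s−1 = 3.764, D₂ = 1/ε_s+1/ε₂−1 = 5.782.
Solve for T_s⁴: T_s⁴ = (D₂·T₁⁴ + D₁·T₂⁴)/(D₁+D₂) = 2.201×10¹² K⁴.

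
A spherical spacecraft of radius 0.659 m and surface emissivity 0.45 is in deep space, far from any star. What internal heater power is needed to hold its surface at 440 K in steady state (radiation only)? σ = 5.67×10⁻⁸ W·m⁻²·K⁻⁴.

P ≈ 5220 W

P = εσ·4πr²·T⁴.
4πr² = 5.457 m²; T⁴ = 3.748×10¹⁰ K⁴.
P = 0.45·5.67×10⁻⁸·5.457·3.748×10¹⁰.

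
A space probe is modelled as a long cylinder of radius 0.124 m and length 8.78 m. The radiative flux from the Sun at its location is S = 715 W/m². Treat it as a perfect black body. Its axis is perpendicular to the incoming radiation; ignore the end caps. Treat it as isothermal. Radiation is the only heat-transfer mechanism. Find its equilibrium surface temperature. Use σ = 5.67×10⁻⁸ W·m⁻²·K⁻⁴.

T ≈ 252 K

At equilibrium, absorbed power = emitted power.
Absorbing cross-section = 2rL = 2.177 m²; emitting surface = 2πrL = 6.841 m² (ratio π).
S·A_cross = εσ·A_surf·T⁴  ⇒  T⁴ = S/(πσ).
T⁴ = 1.00·715/(π·5.67×10⁻⁸) = 4.014×10⁹ K⁴.
T = (4.014×10⁹)^(1/4).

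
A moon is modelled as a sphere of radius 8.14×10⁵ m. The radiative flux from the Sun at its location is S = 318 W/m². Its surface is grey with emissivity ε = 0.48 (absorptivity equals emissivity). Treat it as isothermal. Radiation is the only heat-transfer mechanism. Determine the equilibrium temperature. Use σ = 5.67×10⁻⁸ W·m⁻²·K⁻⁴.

T ≈ 194 K

At equilibrium, absorbed power = emitted power.
Absorbing cross-section = πr² = 2.082×10¹² m²; emitting surface = 4πr² = 8.326×10¹² m² (ratio 4).
εS·A_cross = εσ·A_surf·T⁴  ⇒  T⁴ = S/(4σ)   (ε cancels).
T⁴ = 318/(4·5.67×10⁻⁸) = 1.402×10⁹ K⁴.
T = (1.402×10⁹)^(1/4).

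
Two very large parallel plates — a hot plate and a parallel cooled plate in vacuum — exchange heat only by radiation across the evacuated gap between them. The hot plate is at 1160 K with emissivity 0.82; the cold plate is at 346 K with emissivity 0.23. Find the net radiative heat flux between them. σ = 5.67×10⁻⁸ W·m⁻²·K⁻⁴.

For two infinite grey parallel plates, q = σ(T₁⁴ − T₂⁴)/(1/ε₁ + 1/ε₂ − 1).
T₁⁴ − T₂⁴ = 1.811×10¹² − 1.433×10¹⁰ = 1.796×10¹² K⁴.
1/ε₁ + 1/ε₂ − 1 = 1.220 + 4.348 − 1 = 4.567.
q = 5.67×10⁻⁸ × 1.796×10¹² / 4.567.

q ≈ 22300 W/m²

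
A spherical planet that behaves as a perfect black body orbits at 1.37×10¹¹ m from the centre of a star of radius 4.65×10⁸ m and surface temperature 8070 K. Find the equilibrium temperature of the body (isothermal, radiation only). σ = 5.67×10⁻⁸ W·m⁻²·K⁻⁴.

T ≈ 332 K

The star's surface emits σT_*⁴; at distance d the flux is S = σT_*⁴(R_*/d)².
S = 5.67×10⁻⁸·(8070)⁴·(4.65×10⁸/1.37×10¹¹)² = 2770 W/m².
For an isothermal sphere T⁴ = (1−a)S/(4σ) = 1.222×10¹⁰ K⁴.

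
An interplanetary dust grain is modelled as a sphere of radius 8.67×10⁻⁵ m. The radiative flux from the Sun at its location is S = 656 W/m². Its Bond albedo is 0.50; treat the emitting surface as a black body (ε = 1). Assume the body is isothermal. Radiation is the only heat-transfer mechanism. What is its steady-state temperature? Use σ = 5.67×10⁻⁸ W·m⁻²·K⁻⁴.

T ≈ 195 K

At equilibrium, absorbed power = emitted power.
Absorbing cross-section = πr² = 2.362×10⁻⁸ m²; emitting surface = 4πr² = 9.446×10⁻⁸ m² (ratio 4).
(1−a)S·A_cross = εσ·A_surf·T⁴  ⇒  T⁴ = (1−a)S/(4σ).
T⁴ = 0.500·656/(4·5.67×10⁻⁸) = 1.446×10⁹ K⁴.
T = (1.446×10⁹)^(1/4).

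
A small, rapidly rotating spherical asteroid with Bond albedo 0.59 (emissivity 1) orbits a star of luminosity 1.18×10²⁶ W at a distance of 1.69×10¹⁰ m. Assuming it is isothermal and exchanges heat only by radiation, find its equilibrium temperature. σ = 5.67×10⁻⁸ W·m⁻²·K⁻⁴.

T ≈ 494 K

First find the stellar flux at distance d: S = L/(4πd²) = 1.18×10²⁶/(4π·(1.69×10¹⁰)²) = 32880 W/m².
For an isothermal sphere, absorbed (1−a)S·πr² = emitted σ·4πr²·T⁴, so T⁴ = (1−a)S/(4σ).
T⁴ = 0.410·32880/(4·5.67×10⁻⁸) = 5.943×10¹⁰ K⁴.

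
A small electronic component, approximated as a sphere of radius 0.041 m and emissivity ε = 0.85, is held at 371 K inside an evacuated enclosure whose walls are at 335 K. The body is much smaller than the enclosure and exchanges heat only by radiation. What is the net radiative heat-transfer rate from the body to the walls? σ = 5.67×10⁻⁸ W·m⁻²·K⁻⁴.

For a small grey body in a large enclosure: P_net = εσA(T_body⁴ − T_wall⁴).
A = 4πr² = 0.02112 m²; T_body⁴ − T_wall⁴ = 1.895×10¹⁰ − 1.259×10¹⁰ = 6.351×10⁹ K⁴.
|P_net| = 0.85·5.67×10⁻⁸·0.02112·6.351×10⁹.

P_net ≈ 6.47 W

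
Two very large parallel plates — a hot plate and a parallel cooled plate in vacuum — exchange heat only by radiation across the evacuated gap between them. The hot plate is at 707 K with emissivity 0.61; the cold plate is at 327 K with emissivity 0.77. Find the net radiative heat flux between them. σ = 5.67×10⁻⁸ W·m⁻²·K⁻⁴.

q ≈ 6980 W/m²

For two infinite grey parallel plates, q = σ(T₁⁴ − T₂⁴)/(1/ε₁ + 1/ε₂ − 1).
T₁⁴ − T₂⁴ = 2.498×10¹¹ − 1.143×10¹⁰ = 2.384×10¹¹ K⁴.
1/ε₁ + 1/ε₂ − 1 = 1.639 + 1.299 − 1 = 1.938.
q = 5.67×10⁻⁸ × 2.384×10¹¹ / 1.938.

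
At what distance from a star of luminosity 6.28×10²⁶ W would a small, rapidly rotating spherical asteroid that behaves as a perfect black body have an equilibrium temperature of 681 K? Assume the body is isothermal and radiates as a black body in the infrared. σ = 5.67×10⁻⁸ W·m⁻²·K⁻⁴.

d ≈ 3.20×10¹⁰ m

For an isothermal black-emitting sphere, (1−a)S·πr² = σ·4πr²·T⁴ ⇒ S = 4σT⁴/(1−a).
S = 4·5.67×10⁻⁸·(681)⁴/1.00 = 48780 W/m².
Flux falls as S = L/(4πd²), so d = √(L/(4πS)) = √(6.28×10²⁶/(4π·48780)).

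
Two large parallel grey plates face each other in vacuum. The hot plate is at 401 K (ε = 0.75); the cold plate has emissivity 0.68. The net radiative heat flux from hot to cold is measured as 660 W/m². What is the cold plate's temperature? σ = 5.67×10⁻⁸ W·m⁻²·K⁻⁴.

T₂ ≈ 264 K

q = σ(T₁⁴ − T₂⁴)/(1/ε₁ + 1/ε₂ − 1); denominator = 1.804.
T₂⁴ = T₁⁴ − q·(1/ε₁+1/ε₂−1)/σ = 2.586×10¹⁰ − 660·1.804/5.67×10⁻⁸
    = 4.859×10⁹ K⁴.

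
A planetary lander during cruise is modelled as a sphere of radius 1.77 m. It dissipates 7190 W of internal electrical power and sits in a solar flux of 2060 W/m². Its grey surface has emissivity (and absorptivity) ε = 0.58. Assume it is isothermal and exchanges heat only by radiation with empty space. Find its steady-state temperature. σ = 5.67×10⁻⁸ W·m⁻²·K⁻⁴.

At steady state, absorbed solar power + internal power = radiated power.
Absorbed: α·S·A_cross = 0.58·2060·9.842 = 11760 W (cross-section πr²).
Total input = 11760 + 7190 = 18950 W.
Radiated: εσ·A_surf·T⁴ with A_surf = 4πr² = 39.37 m².
T⁴ = 18950/(0.58·5.67×10⁻⁸·39.37) = 1.464×10¹⁰ K⁴.

T ≈ 348 K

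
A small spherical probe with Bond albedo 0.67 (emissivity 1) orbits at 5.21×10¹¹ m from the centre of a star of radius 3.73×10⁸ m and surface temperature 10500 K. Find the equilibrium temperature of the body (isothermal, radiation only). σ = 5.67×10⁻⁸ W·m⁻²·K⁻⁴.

The star's surface emits σT_*⁴; at distance d the flux is S = σT_*⁴(R_*/d)².
S = 5.67×10⁻⁸·(10500)⁴·(3.73×10⁸/5.21×10¹¹)² = 353.3 W/m².
For an isothermal sphere T⁴ = (1−a)S/(4σ) = 5.140×10⁸ K⁴.

T ≈ 151 K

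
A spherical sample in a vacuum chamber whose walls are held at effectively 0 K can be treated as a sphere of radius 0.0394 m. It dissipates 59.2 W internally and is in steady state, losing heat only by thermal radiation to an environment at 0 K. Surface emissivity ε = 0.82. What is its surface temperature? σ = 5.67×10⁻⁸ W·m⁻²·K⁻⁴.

Steady state: internal power = radiated power, P = εσA T⁴.
Radiating area A = 4πr² = 0.01951 m².
T⁴ = P/(εσA) = 59.2/(0.82·5.67×10⁻⁸·0.01951) = 6.527×10¹⁰ K⁴.
T = (6.527×10¹⁰)^(1/4).

T ≈ 505 K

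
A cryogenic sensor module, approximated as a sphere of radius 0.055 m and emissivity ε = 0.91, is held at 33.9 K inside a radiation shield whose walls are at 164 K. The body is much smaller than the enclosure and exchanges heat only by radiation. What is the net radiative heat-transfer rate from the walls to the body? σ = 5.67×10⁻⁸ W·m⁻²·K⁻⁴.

P_net ≈ 1.42 W

For a small grey body in a large enclosure: P_net = εσA(T_body⁴ − T_wall⁴).
A = 4πr² = 0.03801 m²; T_body⁴ − T_wall⁴ = 1.321×10⁶ − 7.234×10⁸ = -7.221×10⁸ K⁴.
|P_net| = 0.91·5.67×10⁻⁸·0.03801·7.221×10⁸.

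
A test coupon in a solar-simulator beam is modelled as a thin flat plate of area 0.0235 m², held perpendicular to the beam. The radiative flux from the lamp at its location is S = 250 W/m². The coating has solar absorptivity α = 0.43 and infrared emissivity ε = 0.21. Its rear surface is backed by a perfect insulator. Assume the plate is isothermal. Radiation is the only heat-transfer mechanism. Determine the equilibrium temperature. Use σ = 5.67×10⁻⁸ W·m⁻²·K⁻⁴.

T ≈ 308 K

At equilibrium, absorbed power = emitted power.
Absorbing cross-section = A = 0.02350 m²; emitting surface = A = 0.02350 m² (ratio 1).
αS·A_cross = εσ·A_surf·T⁴  ⇒  T⁴ = αS/(ε·1σ).
T⁴ = 0.430·250/(0.21·1·5.67×10⁻⁸) = 9.028×10⁹ K⁴.
T = (9.028×10⁹)^(1/4).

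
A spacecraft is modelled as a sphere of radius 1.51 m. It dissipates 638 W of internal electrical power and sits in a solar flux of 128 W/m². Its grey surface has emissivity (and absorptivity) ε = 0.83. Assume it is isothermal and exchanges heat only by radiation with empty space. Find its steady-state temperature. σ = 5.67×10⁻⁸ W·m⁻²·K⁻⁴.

At steady state, absorbed solar power + internal power = radiated power.
Absorbed: α·S·A_cross = 0.83·128·7.163 = 761.0 W (cross-section πr²).
Total input = 761.0 + 638 = 1399 W.
Radiated: εσ·A_surf·T⁴ with A_surf = 4πr² = 28.65 m².
T⁴ = 1399/(0.83·5.67×10⁻⁸·28.65) = 1.038×10⁹ K⁴.

T ≈ 179 K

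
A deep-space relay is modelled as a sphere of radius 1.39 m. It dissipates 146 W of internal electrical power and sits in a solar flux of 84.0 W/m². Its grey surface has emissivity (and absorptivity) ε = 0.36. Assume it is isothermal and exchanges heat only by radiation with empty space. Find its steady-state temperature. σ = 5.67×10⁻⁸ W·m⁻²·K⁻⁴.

T ≈ 161 K

At steady state, absorbed solar power + internal power = radiated power.
Absorbed: α·S·A_cross = 0.36·84.0·6.070 = 183.6 W (cross-section πr²).
Total input = 183.6 + 146 = 329.6 W.
Radiated: εσ·A_surf·T⁴ with A_surf = 4πr² = 24.28 m².
T⁴ = 329.6/(0.36·5.67×10⁻⁸·24.28) = 6.650×10⁸ K⁴.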